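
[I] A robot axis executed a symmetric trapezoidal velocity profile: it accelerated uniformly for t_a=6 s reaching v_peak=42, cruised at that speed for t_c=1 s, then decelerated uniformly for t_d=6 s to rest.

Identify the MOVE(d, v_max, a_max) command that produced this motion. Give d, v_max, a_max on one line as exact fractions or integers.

d=294 v_max=42 a_max=7

a_max = 42/6 = 7
d_a = ½·42·6 = 126; d_c = 42·1 = 42
d = 2·126 + 42 = 294
t_c = 1 > 0 → v_max = v_peak = 42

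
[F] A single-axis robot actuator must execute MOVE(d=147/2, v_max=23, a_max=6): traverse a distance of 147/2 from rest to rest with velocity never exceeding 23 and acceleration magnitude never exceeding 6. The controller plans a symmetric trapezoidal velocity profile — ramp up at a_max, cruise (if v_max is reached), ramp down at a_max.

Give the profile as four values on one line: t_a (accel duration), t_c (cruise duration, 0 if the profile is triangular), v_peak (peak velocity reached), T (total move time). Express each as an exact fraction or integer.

t_a=7/2 t_c=0 v_peak=21 T=7

vₘ²/aₘ = 23²/6 = 529/6
147/2 < 529/6 → triangular
v_peak = √(147/2·6) = √441 = 21
t_a = 21/6 = 7/2; t_c = 0
T = 2·7/2 = 7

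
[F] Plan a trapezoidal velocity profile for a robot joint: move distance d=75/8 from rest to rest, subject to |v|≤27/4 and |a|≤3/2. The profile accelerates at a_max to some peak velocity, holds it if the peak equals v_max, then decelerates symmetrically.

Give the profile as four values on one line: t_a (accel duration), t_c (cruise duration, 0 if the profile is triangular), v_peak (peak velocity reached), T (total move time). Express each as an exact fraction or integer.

t_a=5/2 t_c=0 v_peak=15/4 T=5

vₘ²/aₘ = (27/4)²/(3/2) = 243/8
75/8 < 243/8 ⇒ no cruise
v_peak = √(75/8·3/2) = √(225/16) = 15/4
t_a = (15/4)/(3/2) = 5/2; t_c = 0
T = 2·5/2 = 5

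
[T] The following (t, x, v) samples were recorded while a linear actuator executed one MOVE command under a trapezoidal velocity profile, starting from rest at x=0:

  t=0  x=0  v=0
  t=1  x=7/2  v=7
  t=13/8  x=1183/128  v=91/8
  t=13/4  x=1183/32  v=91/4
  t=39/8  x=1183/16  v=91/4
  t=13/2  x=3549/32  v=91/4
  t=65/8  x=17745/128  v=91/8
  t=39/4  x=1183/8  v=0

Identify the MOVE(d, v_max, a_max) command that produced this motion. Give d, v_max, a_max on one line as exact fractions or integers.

d=1183/8 v_max=91/4 a_max=7

final state: t=39/4, x=1183/8, v=0 → d = 1183/8
a_max = (7−0)/(1−0) = 7
max v = 91/4 over t∈[13/4,13/2] → v_max = 91/4
check: 91/4·(13/4+13/4) = 1183/8 ✓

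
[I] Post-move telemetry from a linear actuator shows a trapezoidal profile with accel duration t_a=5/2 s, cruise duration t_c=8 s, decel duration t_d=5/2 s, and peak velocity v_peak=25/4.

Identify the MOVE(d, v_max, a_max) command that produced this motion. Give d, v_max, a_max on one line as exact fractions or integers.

d=525/8 v_max=25/4 a_max=5/2

a_max = (25/4)/(5/2) = 5/2
d_a = ½·25/4·5/2 = 125/16; d_c = 25/4·8 = 50
d = 2·125/16 + 50 = 525/8
t_c = 8 > 0 → v_max = v_peak = 25/4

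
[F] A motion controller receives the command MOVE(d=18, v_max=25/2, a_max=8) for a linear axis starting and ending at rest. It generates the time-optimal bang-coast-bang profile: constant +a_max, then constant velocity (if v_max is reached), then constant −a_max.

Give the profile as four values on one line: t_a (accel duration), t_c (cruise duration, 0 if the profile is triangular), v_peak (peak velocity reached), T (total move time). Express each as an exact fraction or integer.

t_a=3/2 t_c=0 v_peak=12 T=3

vₘ²/aₘ = (25/2)²/8 = 625/32
18 < 625/32 → triangular
v_peak = √(18·8) = √144 = 12
t_a = 12/8 = 3/2; t_c = 0
T = 2·3/2 = 3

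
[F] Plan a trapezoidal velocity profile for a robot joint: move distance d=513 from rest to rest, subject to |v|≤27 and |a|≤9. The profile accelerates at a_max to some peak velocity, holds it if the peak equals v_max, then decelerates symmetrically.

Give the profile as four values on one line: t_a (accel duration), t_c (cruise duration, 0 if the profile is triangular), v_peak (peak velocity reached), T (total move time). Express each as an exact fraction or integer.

t_a=3 t_c=16 v_peak=27 T=22

(v_max)²/a_max = 27²/9 = 81
513 ≥ 81 → trapezoidal
t_a = 27/9 = 3; v_peak = 27
d_cruise = 513 − 81 = 432; t_c = 432/27 = 16
T = 2·3 + 16 = 22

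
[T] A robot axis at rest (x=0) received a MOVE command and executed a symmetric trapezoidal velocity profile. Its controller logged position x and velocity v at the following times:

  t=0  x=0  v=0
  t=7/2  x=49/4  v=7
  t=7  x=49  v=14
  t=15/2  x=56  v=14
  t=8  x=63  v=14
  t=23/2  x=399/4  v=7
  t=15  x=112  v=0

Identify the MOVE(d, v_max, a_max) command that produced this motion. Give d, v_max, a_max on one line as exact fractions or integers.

final state: t=15, x=112, v=0 → d = 112
a_max = (7−0)/(7/2−0) = 2
max v = 14 over t∈[7,8] → v_max = 14
check: 14·(7+1) = 112 ✓

d=112 v_max=14 a_max=2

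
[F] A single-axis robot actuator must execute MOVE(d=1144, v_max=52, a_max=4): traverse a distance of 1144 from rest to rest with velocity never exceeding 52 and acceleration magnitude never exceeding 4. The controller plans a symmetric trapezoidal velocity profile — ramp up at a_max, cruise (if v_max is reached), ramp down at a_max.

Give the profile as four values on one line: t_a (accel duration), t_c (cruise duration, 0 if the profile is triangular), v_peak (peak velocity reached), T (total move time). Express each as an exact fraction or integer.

v_max²/a_max = 52²/4 = 676
1144 ≥ 676 so v_max reached
t_a = 52/4 = 13; v_peak = 52
d_cruise = 1144 − 676 = 468; t_c = 468/52 = 9
T = 2·13 + 9 = 35

t_a=13 t_c=9 v_peak=52 T=35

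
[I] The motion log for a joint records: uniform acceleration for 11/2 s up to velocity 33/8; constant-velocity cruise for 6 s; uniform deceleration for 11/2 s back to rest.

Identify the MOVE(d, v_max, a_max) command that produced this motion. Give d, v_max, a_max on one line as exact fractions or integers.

d=759/16 v_max=33/8 a_max=3/4

a_max = (33/8)/(11/2) = 3/4
d_a = ½·33/8·11/2 = 363/32; d_c = 33/8·6 = 99/4
d = 2·363/32 + 99/4 = 759/16
t_c = 6 > 0 → v_max = v_peak = 33/8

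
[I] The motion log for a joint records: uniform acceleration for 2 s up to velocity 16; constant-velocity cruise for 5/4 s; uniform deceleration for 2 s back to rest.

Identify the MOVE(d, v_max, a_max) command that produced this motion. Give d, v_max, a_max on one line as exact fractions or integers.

d=52 v_max=16 a_max=8

a_max = 16/2 = 8
d_a = ½·16·2 = 16; d_c = 16·5/4 = 20
d = 2·16 + 20 = 52
t_c = 5/4 > 0 so v_max = 16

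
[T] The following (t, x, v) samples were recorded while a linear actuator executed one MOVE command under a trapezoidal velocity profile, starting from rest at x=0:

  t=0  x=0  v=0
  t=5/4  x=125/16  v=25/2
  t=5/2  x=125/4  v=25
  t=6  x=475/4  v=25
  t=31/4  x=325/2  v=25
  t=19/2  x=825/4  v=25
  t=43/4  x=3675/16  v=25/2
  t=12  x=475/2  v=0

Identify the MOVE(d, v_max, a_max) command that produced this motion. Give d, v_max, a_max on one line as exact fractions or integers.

d=475/2 v_max=25 a_max=10

final state: t=12, x=475/2, v=0 → d = 475/2
a_max = (25/2−0)/(5/4−0) = 10
max v = 25 over t∈[5/2,19/2] → v_max = 25
check: 25·(5/2+7) = 475/2 ✓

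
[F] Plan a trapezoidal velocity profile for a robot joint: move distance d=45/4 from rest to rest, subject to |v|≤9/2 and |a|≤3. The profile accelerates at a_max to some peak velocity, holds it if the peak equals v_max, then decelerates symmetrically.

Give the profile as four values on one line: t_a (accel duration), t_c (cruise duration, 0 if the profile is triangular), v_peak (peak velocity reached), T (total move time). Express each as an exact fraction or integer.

vₘ²/aₘ = (9/2)²/3 = 27/4
45/4 ≥ 27/4 so v_max reached
t_a = (9/2)/3 = 3/2; v_peak = 9/2
d_cruise = 45/4 − 27/4 = 9/2; t_c = (9/2)/(9/2) = 1
T = 2·3/2 + 1 = 4

t_a=3/2 t_c=1 v_peak=9/2 T=4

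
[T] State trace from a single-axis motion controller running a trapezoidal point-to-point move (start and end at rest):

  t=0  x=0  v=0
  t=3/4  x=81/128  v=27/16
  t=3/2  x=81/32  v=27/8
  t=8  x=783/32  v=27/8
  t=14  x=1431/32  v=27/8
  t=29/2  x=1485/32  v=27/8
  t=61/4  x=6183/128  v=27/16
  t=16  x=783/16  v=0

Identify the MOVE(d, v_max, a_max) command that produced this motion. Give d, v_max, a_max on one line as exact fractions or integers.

d=783/16 v_max=27/8 a_max=9/4

final state: t=16, x=783/16, v=0 → d = 783/16
a_max = (27/16−0)/(3/4−0) = 9/4
max v = 27/8 over t∈[3/2,29/2] → v_max = 27/8
check: 27/8·(3/2+13) = 783/16 ✓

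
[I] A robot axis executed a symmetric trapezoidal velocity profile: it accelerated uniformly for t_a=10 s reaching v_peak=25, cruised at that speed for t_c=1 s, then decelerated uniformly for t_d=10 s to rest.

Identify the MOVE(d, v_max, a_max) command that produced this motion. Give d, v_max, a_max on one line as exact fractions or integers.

d=275 v_max=25 a_max=5/2

a_max = 25/10 = 5/2
d_a = ½·25·10 = 125; d_c = 25·1 = 25
d = 2·125 + 25 = 275
t_c = 1 > 0 → v_max = v_peak = 25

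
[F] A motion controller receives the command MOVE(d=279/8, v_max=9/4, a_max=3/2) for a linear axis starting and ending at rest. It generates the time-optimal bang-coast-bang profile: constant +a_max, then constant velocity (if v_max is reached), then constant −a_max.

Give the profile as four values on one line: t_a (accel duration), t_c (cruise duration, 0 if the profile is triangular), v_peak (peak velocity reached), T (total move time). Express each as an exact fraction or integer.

t_a=3/2 t_c=14 v_peak=9/4 T=17

vₘ²/aₘ = (9/4)²/(3/2) = 27/8
279/8 ≥ 27/8 → trapezoidal
t_a = (9/4)/(3/2) = 3/2; v_peak = 9/4
d_cruise = 279/8 − 27/8 = 63/2; t_c = (63/2)/(9/4) = 14
T = 2·3/2 + 14 = 17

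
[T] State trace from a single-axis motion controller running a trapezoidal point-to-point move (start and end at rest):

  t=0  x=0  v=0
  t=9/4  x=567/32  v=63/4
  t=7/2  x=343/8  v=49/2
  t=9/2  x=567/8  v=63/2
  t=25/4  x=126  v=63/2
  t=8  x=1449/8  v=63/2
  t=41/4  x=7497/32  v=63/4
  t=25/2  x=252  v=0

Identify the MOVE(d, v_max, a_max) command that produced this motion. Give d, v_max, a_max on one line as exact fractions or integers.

d=252 v_max=63/2 a_max=7

final state: t=25/2, x=252, v=0 → d = 252
a_max = (63/4−0)/(9/4−0) = 7
max v = 63/2 over t∈[9/2,8] → v_max = 63/2
check: 63/2·(9/2+7/2) = 252 ✓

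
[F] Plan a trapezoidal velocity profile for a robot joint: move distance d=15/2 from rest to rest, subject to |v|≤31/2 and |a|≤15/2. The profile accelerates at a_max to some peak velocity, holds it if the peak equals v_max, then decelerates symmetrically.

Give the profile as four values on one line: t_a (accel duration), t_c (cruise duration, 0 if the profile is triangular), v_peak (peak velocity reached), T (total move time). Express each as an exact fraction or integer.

(v_max)²/a_max = (31/2)²/(15/2) = 961/30
15/2 < 961/30 so t_c = 0
v_peak = √(15/2·15/2) = √(225/4) = 15/2
t_a = (15/2)/(15/2) = 1; t_c = 0
T = 2·1 = 2

t_a=1 t_c=0 v_peak=15/2 T=2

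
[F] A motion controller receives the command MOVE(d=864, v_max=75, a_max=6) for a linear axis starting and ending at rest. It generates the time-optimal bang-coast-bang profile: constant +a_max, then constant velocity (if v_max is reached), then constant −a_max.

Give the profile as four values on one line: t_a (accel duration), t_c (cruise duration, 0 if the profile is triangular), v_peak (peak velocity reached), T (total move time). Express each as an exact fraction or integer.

t_a=12 t_c=0 v_peak=72 T=24

v_max²/a_max = 75²/6 = 1875/2
864 < 1875/2 → triangular
v_peak = √(864·6) = √5184 = 72
t_a = 72/6 = 12; t_c = 0
T = 2·12 = 24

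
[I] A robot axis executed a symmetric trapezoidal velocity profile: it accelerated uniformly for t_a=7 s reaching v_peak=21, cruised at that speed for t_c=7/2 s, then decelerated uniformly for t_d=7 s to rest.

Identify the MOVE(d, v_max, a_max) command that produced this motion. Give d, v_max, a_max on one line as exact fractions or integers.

d=441/2 v_max=21 a_max=3

a_max = 21/7 = 3
d_a = ½·21·7 = 147/2; d_c = 21·7/2 = 147/2
d = 2·147/2 + 147/2 = 441/2
t_c = 7/2 > 0 → v_max = v_peak = 21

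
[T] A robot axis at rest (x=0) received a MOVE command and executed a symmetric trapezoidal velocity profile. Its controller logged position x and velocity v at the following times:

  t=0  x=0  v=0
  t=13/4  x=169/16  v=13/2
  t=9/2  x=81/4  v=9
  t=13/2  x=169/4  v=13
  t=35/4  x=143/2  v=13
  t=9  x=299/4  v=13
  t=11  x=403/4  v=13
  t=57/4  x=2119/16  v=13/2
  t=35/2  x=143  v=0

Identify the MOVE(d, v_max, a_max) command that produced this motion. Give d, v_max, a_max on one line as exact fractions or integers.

final state: t=35/2, x=143, v=0 → d = 143
a_max = (13/2−0)/(13/4−0) = 2
max v = 13 over t∈[13/2,11] → v_max = 13
check: 13·(13/2+9/2) = 143 ✓

d=143 v_max=13 a_max=2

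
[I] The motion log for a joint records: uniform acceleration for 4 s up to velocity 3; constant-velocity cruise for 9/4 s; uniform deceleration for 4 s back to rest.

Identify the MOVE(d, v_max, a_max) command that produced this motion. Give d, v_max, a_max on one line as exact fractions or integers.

d=75/4 v_max=3 a_max=3/4

a_max = 3/4
d_a = ½·3·4 = 6; d_c = 3·9/4 = 27/4
d = 2·6 + 27/4 = 75/4
t_c = 9/4 > 0 → v_max = v_peak = 3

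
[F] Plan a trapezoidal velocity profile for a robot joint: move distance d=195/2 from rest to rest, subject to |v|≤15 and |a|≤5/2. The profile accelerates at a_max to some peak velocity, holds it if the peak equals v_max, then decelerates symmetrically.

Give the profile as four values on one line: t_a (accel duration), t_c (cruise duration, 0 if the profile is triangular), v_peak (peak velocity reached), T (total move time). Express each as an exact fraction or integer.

(v_max)²/a_max = 15²/(5/2) = 90
195/2 ≥ 90 → trapezoidal
t_a = 15/(5/2) = 6; v_peak = 15
d_cruise = 195/2 − 90 = 15/2; t_c = (15/2)/15 = 1/2
T = 2·6 + 1/2 = 25/2

t_a=6 t_c=1/2 v_peak=15 T=25/2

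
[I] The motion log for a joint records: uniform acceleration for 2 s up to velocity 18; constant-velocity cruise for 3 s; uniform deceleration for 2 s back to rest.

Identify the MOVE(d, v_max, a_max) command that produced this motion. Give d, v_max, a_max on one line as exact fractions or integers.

a_max = 18/2 = 9
d_a = ½·18·2 = 18; d_c = 18·3 = 54
d = 2·18 + 54 = 90
t_c = 3 > 0 so v_max = 18

d=90 v_max=18 a_max=9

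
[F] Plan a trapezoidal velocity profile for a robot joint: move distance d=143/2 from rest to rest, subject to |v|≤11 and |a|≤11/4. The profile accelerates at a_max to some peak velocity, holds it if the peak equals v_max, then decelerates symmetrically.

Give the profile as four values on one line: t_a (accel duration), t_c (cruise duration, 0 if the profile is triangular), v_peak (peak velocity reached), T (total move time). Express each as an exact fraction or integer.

t_a=4 t_c=5/2 v_peak=11 T=21/2

vₘ²/aₘ = 11²/(11/4) = 44
143/2 ≥ 44 ⇒ cruise phase
t_a = 11/(11/4) = 4; v_peak = 11
d_cruise = 143/2 − 44 = 55/2; t_c = (55/2)/11 = 5/2
T = 2·4 + 5/2 = 21/2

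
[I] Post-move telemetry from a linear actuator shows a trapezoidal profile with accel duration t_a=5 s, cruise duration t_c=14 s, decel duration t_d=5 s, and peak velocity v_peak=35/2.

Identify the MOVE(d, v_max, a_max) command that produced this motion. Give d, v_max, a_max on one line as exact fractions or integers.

a_max = (35/2)/5 = 7/2
d_a = ½·35/2·5 = 175/4; d_c = 35/2·14 = 245
d = 2·175/4 + 245 = 665/2
t_c = 14 > 0 → v_max = v_peak = 35/2

d=665/2 v_max=35/2 a_max=7/2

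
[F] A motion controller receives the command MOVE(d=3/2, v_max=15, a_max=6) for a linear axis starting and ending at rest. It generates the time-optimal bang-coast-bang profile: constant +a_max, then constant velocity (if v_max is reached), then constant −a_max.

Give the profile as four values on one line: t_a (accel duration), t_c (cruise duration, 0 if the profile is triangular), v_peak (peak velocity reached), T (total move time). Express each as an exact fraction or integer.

t_a=1/2 t_c=0 v_peak=3 T=1

vₘ²/aₘ = 15²/6 = 75/2
3/2 < 75/2 → triangular
v_peak = √(3/2·6) = √9 = 3
t_a = 3/6 = 1/2; t_c = 0
T = 2·1/2 = 1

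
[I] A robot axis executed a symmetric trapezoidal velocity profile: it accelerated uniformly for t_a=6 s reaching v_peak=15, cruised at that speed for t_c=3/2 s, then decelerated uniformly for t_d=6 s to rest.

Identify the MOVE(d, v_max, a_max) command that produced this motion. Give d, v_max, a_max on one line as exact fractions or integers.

a_max = 15/6 = 5/2
d_a = ½·15·6 = 45; d_c = 15·3/2 = 45/2
d = 2·45 + 45/2 = 225/2
t_c = 3/2 > 0 → v_max = v_peak = 15

d=225/2 v_max=15 a_max=5/2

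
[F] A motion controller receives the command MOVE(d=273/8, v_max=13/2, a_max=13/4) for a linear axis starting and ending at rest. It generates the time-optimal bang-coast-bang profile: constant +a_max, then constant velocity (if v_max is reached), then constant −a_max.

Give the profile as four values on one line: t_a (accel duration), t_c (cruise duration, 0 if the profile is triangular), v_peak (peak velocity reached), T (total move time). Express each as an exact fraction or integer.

(v_max)²/a_max = (13/2)²/(13/4) = 13
273/8 ≥ 13 → trapezoidal
t_a = (13/2)/(13/4) = 2; v_peak = 13/2
d_cruise = 273/8 − 13 = 169/8; t_c = (169/8)/(13/2) = 13/4
T = 2·2 + 13/4 = 29/4

t_a=2 t_c=13/4 v_peak=13/2 T=29/4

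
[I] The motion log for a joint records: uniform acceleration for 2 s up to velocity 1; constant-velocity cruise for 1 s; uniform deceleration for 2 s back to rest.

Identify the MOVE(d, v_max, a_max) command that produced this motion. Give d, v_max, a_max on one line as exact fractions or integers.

d=3 v_max=1 a_max=1/2

a_max = 1/2
d_a = ½·1·2 = 1; d_c = 1·1 = 1
d = 2·1 + 1 = 3
t_c = 1 > 0 so v_max = 1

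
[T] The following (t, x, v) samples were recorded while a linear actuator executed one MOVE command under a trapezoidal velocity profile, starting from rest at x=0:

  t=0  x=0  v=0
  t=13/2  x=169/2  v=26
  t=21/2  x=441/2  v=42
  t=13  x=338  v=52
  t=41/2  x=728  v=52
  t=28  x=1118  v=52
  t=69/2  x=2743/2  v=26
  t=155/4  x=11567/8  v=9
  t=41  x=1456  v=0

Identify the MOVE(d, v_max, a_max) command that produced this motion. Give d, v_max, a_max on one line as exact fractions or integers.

d=1456 v_max=52 a_max=4

final state: t=41, x=1456, v=0 → d = 1456
a_max = (26−0)/(13/2−0) = 4
max v = 52 over t∈[13,28] → v_max = 52
check: 52·(13+15) = 1456 ✓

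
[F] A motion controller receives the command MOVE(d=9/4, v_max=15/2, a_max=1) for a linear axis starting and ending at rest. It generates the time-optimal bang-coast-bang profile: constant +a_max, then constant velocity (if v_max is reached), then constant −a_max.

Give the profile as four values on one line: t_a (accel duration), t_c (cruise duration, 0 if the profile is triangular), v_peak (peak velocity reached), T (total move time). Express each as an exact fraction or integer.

t_a=3/2 t_c=0 v_peak=3/2 T=3

vₘ²/aₘ = (15/2)²/1 = 225/4
9/4 < 225/4 ⇒ no cruise
v_peak = √(9/4·1) = √(9/4) = 3/2
t_a = (3/2)/1 = 3/2; t_c = 0
T = 2·3/2 = 3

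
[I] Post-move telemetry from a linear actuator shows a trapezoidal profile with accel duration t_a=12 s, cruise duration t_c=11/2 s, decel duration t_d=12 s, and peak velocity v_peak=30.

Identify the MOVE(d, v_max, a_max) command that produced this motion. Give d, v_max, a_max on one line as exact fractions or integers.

d=525 v_max=30 a_max=5/2

a_max = 30/12 = 5/2
d_a = ½·30·12 = 180; d_c = 30·11/2 = 165
d = 2·180 + 165 = 525
t_c = 11/2 > 0 ⇒ limit active, v_max = 30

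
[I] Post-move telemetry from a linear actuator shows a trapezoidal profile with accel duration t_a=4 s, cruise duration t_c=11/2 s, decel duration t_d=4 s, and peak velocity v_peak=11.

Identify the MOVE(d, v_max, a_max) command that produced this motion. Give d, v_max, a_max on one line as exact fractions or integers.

d=209/2 v_max=11 a_max=11/4

a_max = 11/4
d_a = ½·11·4 = 22; d_c = 11·11/2 = 121/2
d = 2·22 + 121/2 = 209/2
t_c = 11/2 > 0 so v_max = 11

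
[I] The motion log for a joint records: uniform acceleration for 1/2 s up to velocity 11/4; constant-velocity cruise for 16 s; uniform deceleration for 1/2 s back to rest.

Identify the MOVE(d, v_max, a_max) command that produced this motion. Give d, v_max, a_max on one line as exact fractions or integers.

d=363/8 v_max=11/4 a_max=11/2

a_max = (11/4)/(1/2) = 11/2
d_a = ½·11/4·1/2 = 11/16; d_c = 11/4·16 = 44
d = 2·11/16 + 44 = 363/8
t_c = 16 > 0 → v_max = v_peak = 11/4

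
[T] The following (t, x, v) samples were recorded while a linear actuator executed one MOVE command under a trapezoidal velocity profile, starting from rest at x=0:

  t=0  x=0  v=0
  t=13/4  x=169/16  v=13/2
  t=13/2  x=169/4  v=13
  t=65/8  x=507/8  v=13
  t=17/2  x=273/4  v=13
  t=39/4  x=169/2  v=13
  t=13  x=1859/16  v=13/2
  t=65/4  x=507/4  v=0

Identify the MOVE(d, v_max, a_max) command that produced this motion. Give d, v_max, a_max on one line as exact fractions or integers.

d=507/4 v_max=13 a_max=2

final state: t=65/4, x=507/4, v=0 → d = 507/4
a_max = (13/2−0)/(13/4−0) = 2
max v = 13 over t∈[13/2,39/4] → v_max = 13
check: 13·(13/2+13/4) = 507/4 ✓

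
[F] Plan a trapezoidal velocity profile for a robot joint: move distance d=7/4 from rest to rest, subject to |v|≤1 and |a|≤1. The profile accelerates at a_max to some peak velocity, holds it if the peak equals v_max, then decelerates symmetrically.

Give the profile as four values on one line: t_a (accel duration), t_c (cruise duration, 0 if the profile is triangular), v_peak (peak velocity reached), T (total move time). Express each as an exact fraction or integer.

t_a=1 t_c=3/4 v_peak=1 T=11/4

v_max²/a_max = 1²/1 = 1
7/4 ≥ 1 ⇒ cruise phase
t_a = 1/1 = 1; v_peak = 1
d_cruise = 7/4 − 1 = 3/4; t_c = (3/4)/1 = 3/4
T = 2·1 + 3/4 = 11/4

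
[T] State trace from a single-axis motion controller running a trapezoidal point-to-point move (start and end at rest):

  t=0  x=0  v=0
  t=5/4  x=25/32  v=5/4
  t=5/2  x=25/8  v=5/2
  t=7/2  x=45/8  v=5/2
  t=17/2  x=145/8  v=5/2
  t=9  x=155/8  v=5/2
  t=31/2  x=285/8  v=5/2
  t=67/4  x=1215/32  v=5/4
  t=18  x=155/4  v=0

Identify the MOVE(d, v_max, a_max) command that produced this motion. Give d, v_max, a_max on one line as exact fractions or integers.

final state: t=18, x=155/4, v=0 → d = 155/4
a_max = (5/4−0)/(5/4−0) = 1
max v = 5/2 over t∈[5/2,31/2] → v_max = 5/2
check: 5/2·(5/2+13) = 155/4 ✓

d=155/4 v_max=5/2 a_max=1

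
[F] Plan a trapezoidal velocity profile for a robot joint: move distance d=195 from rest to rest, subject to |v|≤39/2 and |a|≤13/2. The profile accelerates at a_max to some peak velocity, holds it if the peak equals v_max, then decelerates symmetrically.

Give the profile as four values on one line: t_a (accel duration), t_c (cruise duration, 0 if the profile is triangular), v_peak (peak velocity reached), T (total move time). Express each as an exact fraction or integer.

t_a=3 t_c=7 v_peak=39/2 T=13

v_max²/a_max = (39/2)²/(13/2) = 117/2
195 ≥ 117/2 → trapezoidal
t_a = (39/2)/(13/2) = 3; v_peak = 39/2
d_cruise = 195 − 117/2 = 273/2; t_c = (273/2)/(39/2) = 7
T = 2·3 + 7 = 13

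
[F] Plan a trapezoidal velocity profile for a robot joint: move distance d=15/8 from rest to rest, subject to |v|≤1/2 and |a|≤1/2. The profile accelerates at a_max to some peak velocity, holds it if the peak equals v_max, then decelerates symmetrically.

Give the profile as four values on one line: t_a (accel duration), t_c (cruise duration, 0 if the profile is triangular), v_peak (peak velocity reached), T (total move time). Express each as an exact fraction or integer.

vₘ²/aₘ = (1/2)²/(1/2) = 1/2
15/8 ≥ 1/2 so v_max reached
t_a = (1/2)/(1/2) = 1; v_peak = 1/2
d_cruise = 15/8 − 1/2 = 11/8; t_c = (11/8)/(1/2) = 11/4
T = 2·1 + 11/4 = 19/4

t_a=1 t_c=11/4 v_peak=1/2 T=19/4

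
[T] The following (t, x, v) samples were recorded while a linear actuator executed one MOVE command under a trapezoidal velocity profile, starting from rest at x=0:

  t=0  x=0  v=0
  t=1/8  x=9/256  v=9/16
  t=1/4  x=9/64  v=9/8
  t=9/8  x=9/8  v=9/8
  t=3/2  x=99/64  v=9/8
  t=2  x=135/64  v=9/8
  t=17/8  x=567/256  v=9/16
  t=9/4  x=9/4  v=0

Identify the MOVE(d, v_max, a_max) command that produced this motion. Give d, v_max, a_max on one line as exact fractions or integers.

final state: t=9/4, x=9/4, v=0 → d = 9/4
a_max = (9/16−0)/(1/8−0) = 9/2
max v = 9/8 over t∈[1/4,2] → v_max = 9/8
check: 9/8·(1/4+7/4) = 9/4 ✓

d=9/4 v_max=9/8 a_max=9/2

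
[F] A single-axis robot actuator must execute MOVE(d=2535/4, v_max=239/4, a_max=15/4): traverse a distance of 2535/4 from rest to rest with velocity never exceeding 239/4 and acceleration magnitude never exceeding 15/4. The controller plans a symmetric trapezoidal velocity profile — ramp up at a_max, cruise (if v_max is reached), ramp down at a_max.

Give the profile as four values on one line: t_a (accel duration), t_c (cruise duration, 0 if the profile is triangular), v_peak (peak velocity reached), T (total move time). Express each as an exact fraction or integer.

t_a=13 t_c=0 v_peak=195/4 T=26

(v_max)²/a_max = (239/4)²/(15/4) = 57121/60
2535/4 < 57121/60 so t_c = 0
v_peak = √(2535/4·15/4) = √(38025/16) = 195/4
t_a = (195/4)/(15/4) = 13; t_c = 0
T = 2·13 = 26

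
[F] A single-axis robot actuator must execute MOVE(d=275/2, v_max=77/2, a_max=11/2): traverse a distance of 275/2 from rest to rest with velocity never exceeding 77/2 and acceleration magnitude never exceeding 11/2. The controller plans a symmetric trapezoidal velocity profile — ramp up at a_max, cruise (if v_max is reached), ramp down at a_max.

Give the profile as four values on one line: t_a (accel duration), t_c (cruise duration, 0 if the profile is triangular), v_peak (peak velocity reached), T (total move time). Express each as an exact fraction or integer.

vₘ²/aₘ = (77/2)²/(11/2) = 539/2
275/2 < 539/2 so t_c = 0
v_peak = √(275/2·11/2) = √(3025/4) = 55/2
t_a = (55/2)/(11/2) = 5; t_c = 0
T = 2·5 = 10

t_a=5 t_c=0 v_peak=55/2 T=10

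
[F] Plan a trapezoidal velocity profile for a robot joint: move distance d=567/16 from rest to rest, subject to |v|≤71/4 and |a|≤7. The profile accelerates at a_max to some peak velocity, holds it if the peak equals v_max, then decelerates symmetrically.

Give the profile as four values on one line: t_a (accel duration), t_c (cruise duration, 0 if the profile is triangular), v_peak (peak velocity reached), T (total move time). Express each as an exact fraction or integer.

t_a=9/4 t_c=0 v_peak=63/4 T=9/2

v_max²/a_max = (71/4)²/7 = 5041/112
567/16 < 5041/112 so t_c = 0
v_peak = √(567/16·7) = √(3969/16) = 63/4
t_a = (63/4)/7 = 9/4; t_c = 0
T = 2·9/4 = 9/2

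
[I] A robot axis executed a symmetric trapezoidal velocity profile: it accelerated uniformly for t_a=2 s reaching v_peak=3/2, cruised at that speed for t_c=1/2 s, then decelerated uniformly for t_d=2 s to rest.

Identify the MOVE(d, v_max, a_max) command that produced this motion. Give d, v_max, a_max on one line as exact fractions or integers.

a_max = (3/2)/2 = 3/4
d_a = ½·3/2·2 = 3/2; d_c = 3/2·1/2 = 3/4
d = 2·3/2 + 3/4 = 15/4
t_c = 1/2 > 0 → v_max = v_peak = 3/2

d=15/4 v_max=3/2 a_max=3/4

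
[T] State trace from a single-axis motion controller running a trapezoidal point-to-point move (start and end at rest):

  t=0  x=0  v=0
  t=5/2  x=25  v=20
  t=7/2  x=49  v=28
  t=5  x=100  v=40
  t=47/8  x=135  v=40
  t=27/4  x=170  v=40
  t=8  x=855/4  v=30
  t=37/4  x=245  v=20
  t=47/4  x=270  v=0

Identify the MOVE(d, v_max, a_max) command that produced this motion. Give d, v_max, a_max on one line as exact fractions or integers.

final state: t=47/4, x=270, v=0 → d = 270
a_max = (20−0)/(5/2−0) = 8
max v = 40 over t∈[5,27/4] → v_max = 40
check: 40·(5+7/4) = 270 ✓

d=270 v_max=40 a_max=8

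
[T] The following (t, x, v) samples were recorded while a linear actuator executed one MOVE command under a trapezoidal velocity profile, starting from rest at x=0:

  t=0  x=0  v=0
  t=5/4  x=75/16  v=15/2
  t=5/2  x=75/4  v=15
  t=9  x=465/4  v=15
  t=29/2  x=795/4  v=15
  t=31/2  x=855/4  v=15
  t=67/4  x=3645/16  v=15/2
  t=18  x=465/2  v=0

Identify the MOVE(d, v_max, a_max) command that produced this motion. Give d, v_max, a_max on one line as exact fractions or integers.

d=465/2 v_max=15 a_max=6

final state: t=18, x=465/2, v=0 → d = 465/2
a_max = (15/2−0)/(5/4−0) = 6
max v = 15 over t∈[5/2,31/2] → v_max = 15
check: 15·(5/2+13) = 465/2 ✓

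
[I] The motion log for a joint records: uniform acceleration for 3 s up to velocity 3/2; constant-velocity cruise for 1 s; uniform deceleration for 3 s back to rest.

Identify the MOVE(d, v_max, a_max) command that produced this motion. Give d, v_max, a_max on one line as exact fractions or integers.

a_max = (3/2)/3 = 1/2
d_a = ½·3/2·3 = 9/4; d_c = 3/2·1 = 3/2
d = 2·9/4 + 3/2 = 6
t_c = 1 > 0 → v_max = v_peak = 3/2

d=6 v_max=3/2 a_max=1/2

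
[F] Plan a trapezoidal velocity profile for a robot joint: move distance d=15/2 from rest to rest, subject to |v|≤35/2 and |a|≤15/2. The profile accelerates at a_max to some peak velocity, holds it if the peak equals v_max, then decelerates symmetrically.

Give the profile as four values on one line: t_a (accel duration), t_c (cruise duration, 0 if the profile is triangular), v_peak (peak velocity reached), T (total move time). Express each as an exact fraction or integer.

t_a=1 t_c=0 v_peak=15/2 T=2

vₘ²/aₘ = (35/2)²/(15/2) = 245/6
15/2 < 245/6 ⇒ no cruise
v_peak = √(15/2·15/2) = √(225/4) = 15/2
t_a = (15/2)/(15/2) = 1; t_c = 0
T = 2·1 = 2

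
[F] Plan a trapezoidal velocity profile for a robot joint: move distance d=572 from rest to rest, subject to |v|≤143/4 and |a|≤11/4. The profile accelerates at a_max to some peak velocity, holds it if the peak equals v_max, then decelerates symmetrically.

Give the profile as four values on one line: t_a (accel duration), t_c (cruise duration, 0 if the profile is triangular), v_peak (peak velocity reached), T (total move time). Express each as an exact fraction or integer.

(v_max)²/a_max = (143/4)²/(11/4) = 1859/4
572 ≥ 1859/4 so v_max reached
t_a = (143/4)/(11/4) = 13; v_peak = 143/4
d_cruise = 572 − 1859/4 = 429/4; t_c = (429/4)/(143/4) = 3
T = 2·13 + 3 = 29

t_a=13 t_c=3 v_peak=143/4 T=29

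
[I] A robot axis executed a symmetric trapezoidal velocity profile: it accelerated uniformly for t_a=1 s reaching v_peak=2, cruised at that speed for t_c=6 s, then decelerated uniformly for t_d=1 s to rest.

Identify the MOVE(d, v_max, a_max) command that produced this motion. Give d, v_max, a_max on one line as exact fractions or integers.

a_max = 2/1 = 2
d_a = ½·2·1 = 1; d_c = 2·6 = 12
d = 2·1 + 12 = 14
t_c = 6 > 0 → v_max = v_peak = 2

d=14 v_max=2 a_max=2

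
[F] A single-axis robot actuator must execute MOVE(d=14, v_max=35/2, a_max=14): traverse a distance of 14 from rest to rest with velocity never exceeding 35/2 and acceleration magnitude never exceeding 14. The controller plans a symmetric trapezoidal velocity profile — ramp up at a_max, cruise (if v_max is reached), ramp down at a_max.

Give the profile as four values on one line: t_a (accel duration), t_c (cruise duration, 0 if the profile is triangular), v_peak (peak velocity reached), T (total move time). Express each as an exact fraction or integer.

t_a=1 t_c=0 v_peak=14 T=2

(v_max)²/a_max = (35/2)²/14 = 175/8
14 < 175/8 → triangular
v_peak = √(14·14) = √196 = 14
t_a = 14/14 = 1; t_c = 0
T = 2·1 = 2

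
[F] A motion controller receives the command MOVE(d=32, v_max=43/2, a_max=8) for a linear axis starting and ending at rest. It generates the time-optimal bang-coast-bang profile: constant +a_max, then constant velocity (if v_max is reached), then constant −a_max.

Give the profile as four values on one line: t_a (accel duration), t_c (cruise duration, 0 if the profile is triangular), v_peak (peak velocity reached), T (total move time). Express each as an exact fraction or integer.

t_a=2 t_c=0 v_peak=16 T=4

v_max²/a_max = (43/2)²/8 = 1849/32
32 < 1849/32 so t_c = 0
v_peak = √(32·8) = √256 = 16
t_a = 16/8 = 2; t_c = 0
T = 2·2 = 4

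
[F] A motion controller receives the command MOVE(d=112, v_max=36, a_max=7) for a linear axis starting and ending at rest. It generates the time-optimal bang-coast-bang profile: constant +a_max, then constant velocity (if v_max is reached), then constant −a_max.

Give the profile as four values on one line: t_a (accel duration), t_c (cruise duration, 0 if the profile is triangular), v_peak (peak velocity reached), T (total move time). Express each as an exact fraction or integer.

v_max²/a_max = 36²/7 = 1296/7
112 < 1296/7 → triangular
v_peak = √(112·7) = √784 = 28
t_a = 28/7 = 4; t_c = 0
T = 2·4 = 8

t_a=4 t_c=0 v_peak=28 T=8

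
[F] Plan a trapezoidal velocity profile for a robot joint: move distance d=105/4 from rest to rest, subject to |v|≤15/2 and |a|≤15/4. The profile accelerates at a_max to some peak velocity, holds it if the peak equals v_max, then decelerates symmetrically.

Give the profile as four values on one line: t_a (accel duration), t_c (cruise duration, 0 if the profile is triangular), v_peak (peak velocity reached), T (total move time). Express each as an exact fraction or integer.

vₘ²/aₘ = (15/2)²/(15/4) = 15
105/4 ≥ 15 so v_max reached
t_a = (15/2)/(15/4) = 2; v_peak = 15/2
d_cruise = 105/4 − 15 = 45/4; t_c = (45/4)/(15/2) = 3/2
T = 2·2 + 3/2 = 11/2

t_a=2 t_c=3/2 v_peak=15/2 T=11/2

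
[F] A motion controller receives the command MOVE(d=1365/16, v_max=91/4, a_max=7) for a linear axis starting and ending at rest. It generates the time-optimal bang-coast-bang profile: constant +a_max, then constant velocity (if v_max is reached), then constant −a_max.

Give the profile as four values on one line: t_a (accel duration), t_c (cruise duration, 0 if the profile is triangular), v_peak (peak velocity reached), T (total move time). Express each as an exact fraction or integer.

t_a=13/4 t_c=1/2 v_peak=91/4 T=7

(v_max)²/a_max = (91/4)²/7 = 1183/16
1365/16 ≥ 1183/16 → trapezoidal
t_a = (91/4)/7 = 13/4; v_peak = 91/4
d_cruise = 1365/16 − 1183/16 = 91/8; t_c = (91/8)/(91/4) = 1/2
T = 2·13/4 + 1/2 = 7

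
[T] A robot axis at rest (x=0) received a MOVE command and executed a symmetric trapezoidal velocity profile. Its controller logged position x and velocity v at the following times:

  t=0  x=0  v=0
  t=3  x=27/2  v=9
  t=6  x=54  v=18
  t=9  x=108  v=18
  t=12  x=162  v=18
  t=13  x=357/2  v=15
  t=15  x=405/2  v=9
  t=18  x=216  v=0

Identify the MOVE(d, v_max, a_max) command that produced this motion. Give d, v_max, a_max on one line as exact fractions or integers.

d=216 v_max=18 a_max=3

final state: t=18, x=216, v=0 → d = 216
a_max = (9−0)/(3−0) = 3
max v = 18 over t∈[6,12] → v_max = 18
check: 18·(6+6) = 216 ✓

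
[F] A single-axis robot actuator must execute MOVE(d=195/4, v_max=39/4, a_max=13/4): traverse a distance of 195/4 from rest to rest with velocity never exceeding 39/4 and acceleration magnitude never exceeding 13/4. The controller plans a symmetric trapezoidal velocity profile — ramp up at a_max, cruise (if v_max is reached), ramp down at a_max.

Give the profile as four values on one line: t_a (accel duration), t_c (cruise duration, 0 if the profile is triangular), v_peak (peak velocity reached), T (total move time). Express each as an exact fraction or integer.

t_a=3 t_c=2 v_peak=39/4 T=8

(v_max)²/a_max = (39/4)²/(13/4) = 117/4
195/4 ≥ 117/4 so v_max reached
t_a = (39/4)/(13/4) = 3; v_peak = 39/4
d_cruise = 195/4 − 117/4 = 39/2; t_c = (39/2)/(39/4) = 2
T = 2·3 + 2 = 8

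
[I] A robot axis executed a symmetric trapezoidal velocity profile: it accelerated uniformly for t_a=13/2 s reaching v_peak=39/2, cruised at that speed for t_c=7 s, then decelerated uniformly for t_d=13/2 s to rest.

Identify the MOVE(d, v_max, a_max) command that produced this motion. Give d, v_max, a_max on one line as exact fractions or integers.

a_max = (39/2)/(13/2) = 3
d_a = ½·39/2·13/2 = 507/8; d_c = 39/2·7 = 273/2
d = 2·507/8 + 273/2 = 1053/4
t_c = 7 > 0 ⇒ limit active, v_max = 39/2

d=1053/4 v_max=39/2 a_max=3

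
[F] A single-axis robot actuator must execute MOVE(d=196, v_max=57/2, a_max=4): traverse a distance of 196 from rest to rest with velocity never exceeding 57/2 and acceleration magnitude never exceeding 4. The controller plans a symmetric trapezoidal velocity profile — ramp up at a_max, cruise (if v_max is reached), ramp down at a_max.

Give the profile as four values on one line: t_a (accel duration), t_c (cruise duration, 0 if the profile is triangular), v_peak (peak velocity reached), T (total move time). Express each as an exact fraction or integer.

t_a=7 t_c=0 v_peak=28 T=14

vₘ²/aₘ = (57/2)²/4 = 3249/16
196 < 3249/16 → triangular
v_peak = √(196·4) = √784 = 28
t_a = 28/4 = 7; t_c = 0
T = 2·7 = 14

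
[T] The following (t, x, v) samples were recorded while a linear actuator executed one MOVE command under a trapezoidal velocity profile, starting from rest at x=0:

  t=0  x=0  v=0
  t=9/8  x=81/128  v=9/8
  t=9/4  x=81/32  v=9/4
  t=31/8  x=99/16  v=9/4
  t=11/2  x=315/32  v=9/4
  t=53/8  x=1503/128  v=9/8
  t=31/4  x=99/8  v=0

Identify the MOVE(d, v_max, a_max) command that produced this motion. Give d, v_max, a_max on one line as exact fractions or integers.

final state: t=31/4, x=99/8, v=0 → d = 99/8
a_max = (9/8−0)/(9/8−0) = 1
max v = 9/4 over t∈[9/4,11/2] → v_max = 9/4
check: 9/4·(9/4+13/4) = 99/8 ✓

d=99/8 v_max=9/4 a_max=1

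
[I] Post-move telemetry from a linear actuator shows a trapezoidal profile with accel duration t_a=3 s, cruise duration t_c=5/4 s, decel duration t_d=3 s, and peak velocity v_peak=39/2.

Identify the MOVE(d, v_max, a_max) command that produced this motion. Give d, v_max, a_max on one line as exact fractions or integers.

a_max = (39/2)/3 = 13/2
d_a = ½·39/2·3 = 117/4; d_c = 39/2·5/4 = 195/8
d = 2·117/4 + 195/8 = 663/8
t_c = 5/4 > 0 so v_max = 39/2

d=663/8 v_max=39/2 a_max=13/2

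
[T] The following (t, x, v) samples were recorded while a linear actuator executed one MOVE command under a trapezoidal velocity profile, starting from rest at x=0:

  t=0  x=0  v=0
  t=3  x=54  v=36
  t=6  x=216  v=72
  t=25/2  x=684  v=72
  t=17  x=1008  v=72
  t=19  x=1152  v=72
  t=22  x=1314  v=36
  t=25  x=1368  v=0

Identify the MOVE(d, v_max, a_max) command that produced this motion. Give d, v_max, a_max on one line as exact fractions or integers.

final state: t=25, x=1368, v=0 → d = 1368
a_max = (36−0)/(3−0) = 12
max v = 72 over t∈[6,19] → v_max = 72
check: 72·(6+13) = 1368 ✓

d=1368 v_max=72 a_max=12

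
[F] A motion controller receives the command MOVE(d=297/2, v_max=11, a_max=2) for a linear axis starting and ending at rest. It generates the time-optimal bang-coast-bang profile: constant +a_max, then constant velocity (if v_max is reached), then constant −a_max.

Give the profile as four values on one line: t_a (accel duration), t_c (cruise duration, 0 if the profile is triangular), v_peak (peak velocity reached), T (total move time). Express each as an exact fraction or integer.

t_a=11/2 t_c=8 v_peak=11 T=19

(v_max)²/a_max = 11²/2 = 121/2
297/2 ≥ 121/2 → trapezoidal
t_a = 11/2; v_peak = 11
d_cruise = 297/2 − 121/2 = 88; t_c = 88/11 = 8
T = 2·11/2 + 8 = 19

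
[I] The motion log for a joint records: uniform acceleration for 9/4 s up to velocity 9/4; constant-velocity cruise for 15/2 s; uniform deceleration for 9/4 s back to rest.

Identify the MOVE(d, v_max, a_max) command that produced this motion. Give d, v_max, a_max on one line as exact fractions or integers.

d=351/16 v_max=9/4 a_max=1

a_max = (9/4)/(9/4) = 1
d_a = ½·9/4·9/4 = 81/32; d_c = 9/4·15/2 = 135/8
d = 2·81/32 + 135/8 = 351/16
t_c = 15/2 > 0 ⇒ limit active, v_max = 9/4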